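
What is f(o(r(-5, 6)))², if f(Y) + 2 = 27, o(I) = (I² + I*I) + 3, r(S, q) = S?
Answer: 625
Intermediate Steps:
o(I) = 3 + 2*I² (o(I) = (I² + I²) + 3 = 2*I² + 3 = 3 + 2*I²)
f(Y) = 25 (f(Y) = -2 + 27 = 25)
f(o(r(-5, 6)))² = 25² = 625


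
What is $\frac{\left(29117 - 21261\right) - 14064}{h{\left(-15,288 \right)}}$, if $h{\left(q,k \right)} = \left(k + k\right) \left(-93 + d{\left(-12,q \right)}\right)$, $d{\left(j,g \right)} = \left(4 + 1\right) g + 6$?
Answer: $\frac{97}{1458} \approx 0.06653$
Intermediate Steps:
$d{\left(j,g \right)} = 6 + 5 g$ ($d{\left(j,g \right)} = 5 g + 6 = 6 + 5 g$)
$h{\left(q,k \right)} = 2 k \left(-87 + 5 q\right)$ ($h{\left(q,k \right)} = \left(k + k\right) \left(-93 + \left(6 + 5 q\right)\right) = 2 k \left(-87 + 5 q\right)$)
$\frac{\left(29117 - 21261\right) - 14064}{h{\left(-15,288 \right)}} = \frac{\left(29117 - 21261\right) - 14064}{2 \cdot 288 \left(-87 + 5 \left(-15\right)\right)} = \frac{7856 - 14064}{2 \cdot 288 \left(-87 - 75\right)} = - \frac{6208}{2 \cdot 288 \left(-162\right)} = - \frac{6208}{-93312} = \left(-6208\right) \left(- \frac{1}{93312}\right) = \frac{97}{1458}$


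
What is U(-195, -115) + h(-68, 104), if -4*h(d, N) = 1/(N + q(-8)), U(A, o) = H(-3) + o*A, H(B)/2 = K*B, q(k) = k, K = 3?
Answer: 8604287/384 ≈ 22407.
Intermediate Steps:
H(B) = 6*B (H(B) = 2*(3*B) = 6*B)
U(A, o) = -18 + A*o (U(A, o) = 6*(-3) + o*A = -18 + A*o)
h(d, N) = -1/(4*(-8 + N)) (h(d, N) = -1/(4*(N - 8)) = -1/(4*(-8 + N)))
U(-195, -115) + h(-68, 104) = (-18 - 195*(-115)) - 1/(-32 + 4*104) = (-18 + 22425) - 1/(-32 + 416) = 22407 - 1/384 = 8604287/384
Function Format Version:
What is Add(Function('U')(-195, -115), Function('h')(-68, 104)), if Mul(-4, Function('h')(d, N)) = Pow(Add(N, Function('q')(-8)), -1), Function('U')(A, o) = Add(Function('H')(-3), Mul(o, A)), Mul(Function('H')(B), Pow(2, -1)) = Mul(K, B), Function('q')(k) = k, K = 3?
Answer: Rational(8604287, 384) ≈ 22407.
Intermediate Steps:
Function('H')(B) = Mul(6, B) (Function('H')(B) = Mul(2, Mul(3, B)) = Mul(6, B))
Function('U')(A, o) = Add(-18, Mul(A, o)) (Function('U')(A, o) = Add(Mul(6, -3), Mul(o, A)) = Add(-18, Mul(A, o)))
Function('h')(d, N) = Mul(Rational(-1, 4), Pow(Add(-8, N), -1)) (Function('h')(d, N) = Mul(Rational(-1, 4), Pow(Add(N, -8), -1)) = Mul(Rational(-1, 4), Pow(Add(-8, N), -1)))
Add(Function('U')(-195, -115), Function('h')(-68, 104)) = Add(Add(-18, Mul(-195, -115)), Mul(-1, Pow(Add(-32, Mul(4, 104)), -1))) = Add(Add(-18, 22425), Mul(-1, Pow(Add(-32, 416), -1))) = Add(22407, Mul(-1, Pow(384, -1))) = Add(22407, Mul(-1, Rational(1, 384))) = Add(22407, Rational(-1, 384)) = Rational(8604287, 384)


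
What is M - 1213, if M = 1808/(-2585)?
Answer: -3137413/2585 ≈ -1213.7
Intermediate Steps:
M = -1808/2585 (M = 1808*(-1/2585) = -1808/2585 ≈ -0.69942)
M - 1213 = -1808/2585 - 1213 = -3137413/2585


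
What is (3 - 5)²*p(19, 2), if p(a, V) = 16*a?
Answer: 1216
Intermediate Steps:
(3 - 5)²*p(19, 2) = (3 - 5)²*(16*19) = (-2)²*304 = 4*304 = 1216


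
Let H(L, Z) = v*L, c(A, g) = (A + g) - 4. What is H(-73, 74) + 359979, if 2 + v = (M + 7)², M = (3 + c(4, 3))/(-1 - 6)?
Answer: 17511148/49 ≈ 3.5737e+5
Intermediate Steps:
c(A, g) = -4 + A + g
M = -6/7 (M = (3 + (-4 + 4 + 3))/(-1 - 6) = (3 + 3)/(-7) = 6*(-⅐) = -6/7 ≈ -0.85714)
v = 1751/49 (v = -2 + (-6/7 + 7)² = -2 + (43/7)² = -2 + 1849/49 = 1751/49 ≈ 35.735)
H(L, Z) = 1751*L/49
H(-73, 74) + 359979 = (1751/49)*(-73) + 359979 = -127823/49 + 359979 = 17511148/49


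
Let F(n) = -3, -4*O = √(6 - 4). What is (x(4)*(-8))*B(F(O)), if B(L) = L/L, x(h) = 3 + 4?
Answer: -56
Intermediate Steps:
x(h) = 7
O = -√2/4 (O = -√(6 - 4)/4 = -√2/4 ≈ -0.35355)
B(L) = 1
(x(4)*(-8))*B(F(O)) = (7*(-8))*1 = -56*1 = -56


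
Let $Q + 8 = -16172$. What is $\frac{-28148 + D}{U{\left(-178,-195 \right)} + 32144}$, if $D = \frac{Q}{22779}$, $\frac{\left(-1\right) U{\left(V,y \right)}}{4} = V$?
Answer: $- \frac{80149934}{93553353} \approx -0.85673$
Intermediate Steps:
$Q = -16180$ ($Q = -8 - 16172 = -16180$)
$U{\left(V,y \right)} = - 4 V$
$D = - \frac{16180}{22779} \approx -0.7103$
$\frac{-28148 + D}{U{\left(-178,-195 \right)} + 32144} = \frac{-28148 - \frac{16180}{22779}}{\left(-4\right) \left(-178\right) + 32144} = - \frac{641199472}{22779 \left(712 + 32144\right)} = - \frac{641199472}{22779 \cdot 32856} = \left(- \frac{641199472}{22779}\right) \frac{1}{32856} = - \frac{80149934}{93553353}$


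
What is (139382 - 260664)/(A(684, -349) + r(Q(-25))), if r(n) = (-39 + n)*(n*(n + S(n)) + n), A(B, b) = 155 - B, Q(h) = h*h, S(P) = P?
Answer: -121282/458178221 ≈ -0.00026470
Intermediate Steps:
Q(h) = h²
r(n) = (-39 + n)*(n + 2*n²) (r(n) = (-39 + n)*(n*(n + n) + n) = (-39 + n)*(n*(2*n) + n) = (-39 + n)*(2*n² + n) = (-39 + n)*(n + 2*n²))
(139382 - 260664)/(A(684, -349) + r(Q(-25))) = (139382 - 260664)/((155 - 1*684) + (-25)²*(-39 - 77*(-25)² + 2*((-25)²)²)) = -121282/((155 - 684) + 625*(-39 - 77*625 + 2*625²)) = -121282/(-529 + 625*(-39 - 48125 + 2*390625)) = -121282/(-529 + 625*(-39 - 48125 + 781250)) = -121282/(-529 + 625*733086) = -121282/(-529 + 458178750) = -121282/458178221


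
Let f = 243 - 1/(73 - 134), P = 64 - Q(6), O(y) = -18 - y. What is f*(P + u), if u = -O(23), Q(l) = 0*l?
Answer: 1556520/61 ≈ 25517.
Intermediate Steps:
Q(l) = 0
P = 64 (P = 64 - 1*0 = 64 + 0 = 64)
f = 14824/61 (f = 243 - 1/(-61) = 243 - 1*(-1/61) = 243 + 1/61 = 14824/61 ≈ 243.02)
u = 41 (u = -(-18 - 1*23) = -(-18 - 23) = -1*(-41) = 41)
f*(P + u) = 14824*(64 + 41)/61 = (14824/61)*105 = 1556520/61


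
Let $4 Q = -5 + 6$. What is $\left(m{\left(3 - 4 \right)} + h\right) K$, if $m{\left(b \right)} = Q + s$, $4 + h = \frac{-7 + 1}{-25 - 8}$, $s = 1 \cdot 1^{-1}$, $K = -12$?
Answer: $\frac{339}{11} \approx 30.818$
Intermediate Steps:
$s = 1$ ($s = 1 \cdot 1 = 1$)
$Q = \frac{1}{4}$ ($Q = \frac{-5 + 6}{4} = \frac{1}{4} \cdot 1 = \frac{1}{4} \approx 0.25$)
$h = - \frac{42}{11}$ ($h = -4 + \frac{-7 + 1}{-25 - 8} = -4 - \frac{6}{-33} = -4 - - \frac{2}{11} = -4 + \frac{2}{11} = - \frac{42}{11} \approx -3.8182$)
$m{\left(b \right)} = \frac{5}{4}$ ($m{\left(b \right)} = \frac{1}{4} + 1 = \frac{5}{4}$)
$\left(m{\left(3 - 4 \right)} + h\right) K = \left(\frac{5}{4} - \frac{42}{11}\right) \left(-12\right) = \left(- \frac{113}{44}\right) \left(-12\right) = \frac{339}{11}$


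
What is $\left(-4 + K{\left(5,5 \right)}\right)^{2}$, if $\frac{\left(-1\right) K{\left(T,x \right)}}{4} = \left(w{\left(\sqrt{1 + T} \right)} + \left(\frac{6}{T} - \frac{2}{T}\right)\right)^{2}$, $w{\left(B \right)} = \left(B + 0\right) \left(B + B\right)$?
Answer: $\frac{271722256}{625} \approx 4.3476 \cdot 10^{5}$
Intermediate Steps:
$w{\left(B \right)} = 2 B^{2}$ ($w{\left(B \right)} = B 2 B = 2 B^{2}$)
$K{\left(T,x \right)} = - 4 \left(2 + 2 T + \frac{4}{T}\right)^{2}$ ($K{\left(T,x \right)} = - 4 \left(2 \left(\sqrt{1 + T}\right)^{2} + \left(\frac{6}{T} - \frac{2}{T}\right)\right)^{2} = - 4 \left(2 \left(1 + T\right) + \frac{4}{T}\right)^{2} = - 4 \left(\left(2 + 2 T\right) + \frac{4}{T}\right)^{2} = - 4 \left(2 + 2 T + \frac{4}{T}\right)^{2}$)
$\left(-4 + K{\left(5,5 \right)}\right)^{2} = \left(-4 - \frac{16 \left(2 + 5 \left(1 + 5\right)\right)^{2}}{25}\right)^{2} = \left(-4 - \frac{16 \left(2 + 5 \cdot 6\right)^{2}}{25}\right)^{2} = \left(-4 - \frac{16 \left(2 + 30\right)^{2}}{25}\right)^{2} = \left(-4 - \frac{16 \cdot 32^{2}}{25}\right)^{2} = \left(-4 - \frac{16}{25} \cdot 1024\right)^{2} = \left(-4 - \frac{16384}{25}\right)^{2} = \left(- \frac{16484}{25}\right)^{2} = \frac{271722256}{625}$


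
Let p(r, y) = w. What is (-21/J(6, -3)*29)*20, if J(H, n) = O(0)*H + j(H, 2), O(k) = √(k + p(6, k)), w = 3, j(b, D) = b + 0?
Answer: 1015 - 1015*√3 ≈ -743.03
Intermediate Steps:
j(b, D) = b
p(r, y) = 3
O(k) = √(3 + k) (O(k) = √(k + 3) = √(3 + k))
J(H, n) = H + H*√3 (J(H, n) = √(3 + 0)*H + H = √3*H + H = H*√3 + H = H + H*√3)
(-21/J(6, -3)*29)*20 = (-21*1/(6*(1 + √3))*29)*20 = (-21/(6 + 6*√3)*29)*20 = -609/(6 + 6*√3)*20 = -12180/(6 + 6*√3)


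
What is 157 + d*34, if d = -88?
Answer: -2835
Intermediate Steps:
157 + d*34 = 157 - 88*34 = 157 - 2992 = -2835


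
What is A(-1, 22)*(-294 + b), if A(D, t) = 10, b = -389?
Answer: -6830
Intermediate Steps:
A(-1, 22)*(-294 + b) = 10*(-294 - 389) = 10*(-683) = -6830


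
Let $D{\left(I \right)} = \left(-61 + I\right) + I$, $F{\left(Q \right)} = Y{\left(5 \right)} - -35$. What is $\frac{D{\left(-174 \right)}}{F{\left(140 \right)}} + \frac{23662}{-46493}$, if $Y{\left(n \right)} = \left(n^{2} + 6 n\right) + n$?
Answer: $- \frac{1119133}{232465} \approx -4.8142$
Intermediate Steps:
$Y{\left(n \right)} = n^{2} + 7 n$
$F{\left(Q \right)} = 95$ ($F{\left(Q \right)} = 5 \left(7 + 5\right) - -35 = 5 \cdot 12 + 35 = 60 + 35 = 95$)
$D{\left(I \right)} = -61 + 2 I$
$\frac{D{\left(-174 \right)}}{F{\left(140 \right)}} + \frac{23662}{-46493} = \frac{-61 + 2 \left(-174\right)}{95} + \frac{23662}{-46493} = \left(-61 - 348\right) \frac{1}{95} + 23662 \left(- \frac{1}{46493}\right) = \left(-409\right) \frac{1}{95} - \frac{23662}{46493} = - \frac{409}{95} - \frac{23662}{46493} = - \frac{1119133}{232465}$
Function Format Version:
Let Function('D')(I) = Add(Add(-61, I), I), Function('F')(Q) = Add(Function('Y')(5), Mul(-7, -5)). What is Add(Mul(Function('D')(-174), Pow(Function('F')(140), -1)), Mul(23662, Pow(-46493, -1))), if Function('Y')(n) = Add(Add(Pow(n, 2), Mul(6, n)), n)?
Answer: Rational(-1119133, 232465) ≈ -4.8142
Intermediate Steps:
Function('Y')(n) = Add(Pow(n, 2), Mul(7, n))
Function('F')(Q) = 95 (Function('F')(Q) = Add(Mul(5, Add(7, 5)), Mul(-7, -5)) = Add(Mul(5, 12), 35) = Add(60, 35) = 95)
Function('D')(I) = Add(-61, Mul(2, I))
Add(Mul(Function('D')(-174), Pow(Function('F')(140), -1)), Mul(23662, Pow(-46493, -1))) = Add(Mul(Add(-61, Mul(2, -174)), Pow(95, -1)), Mul(23662, Pow(-46493, -1))) = Add(Mul(Add(-61, -348), Rational(1, 95)), Mul(23662, Rational(-1, 46493))) = Add(Mul(-409, Rational(1, 95)), Rational(-23662, 46493)) = Add(Rational(-409, 95), Rational(-23662, 46493)) = Rational(-1119133, 232465)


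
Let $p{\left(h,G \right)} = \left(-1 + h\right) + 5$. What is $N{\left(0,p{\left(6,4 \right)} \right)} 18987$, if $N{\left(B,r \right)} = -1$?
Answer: $-18987$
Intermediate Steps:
$p{\left(h,G \right)} = 4 + h$
$N{\left(0,p{\left(6,4 \right)} \right)} 18987 = \left(-1\right) 18987 = -18987$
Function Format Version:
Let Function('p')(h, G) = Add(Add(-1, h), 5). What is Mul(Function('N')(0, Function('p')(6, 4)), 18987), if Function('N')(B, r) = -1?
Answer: -18987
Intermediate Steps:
Function('p')(h, G) = Add(4, h)
Mul(Function('N')(0, Function('p')(6, 4)), 18987) = Mul(-1, 18987) = -18987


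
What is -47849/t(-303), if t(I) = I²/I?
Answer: 47849/303 ≈ 157.92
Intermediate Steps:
t(I) = I
-47849/t(-303) = -47849/(-303) = -47849*(-1/303) = 47849/303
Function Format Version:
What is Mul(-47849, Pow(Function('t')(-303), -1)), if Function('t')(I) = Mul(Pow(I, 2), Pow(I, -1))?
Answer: Rational(47849, 303) ≈ 157.92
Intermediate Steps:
Function('t')(I) = I
Mul(-47849, Pow(Function('t')(-303), -1)) = Mul(-47849, Pow(-303, -1)) = Mul(-47849, Rational(-1, 303)) = Rational(47849, 303)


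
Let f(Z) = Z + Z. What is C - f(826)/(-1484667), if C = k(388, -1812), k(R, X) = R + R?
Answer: 1152103244/1484667 ≈ 776.00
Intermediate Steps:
k(R, X) = 2*R
f(Z) = 2*Z
C = 776 (C = 2*388 = 776)
C - f(826)/(-1484667) = 776 - 2*826/(-1484667) = 776 - 1652*(-1)/1484667 = 776 - 1*(-1652/1484667) = 776 + 1652/1484667 = 1152103244/1484667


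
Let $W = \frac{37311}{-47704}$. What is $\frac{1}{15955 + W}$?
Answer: $\frac{47704}{761080009} \approx 6.2679 \cdot 10^{-5}$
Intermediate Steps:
$W = - \frac{37311}{47704}$ ($W = 37311 \left(- \frac{1}{47704}\right) = - \frac{37311}{47704} \approx -0.78214$)
$\frac{1}{15955 + W} = \frac{1}{15955 - \frac{37311}{47704}} = \frac{1}{\frac{761080009}{47704}} = \frac{47704}{761080009}$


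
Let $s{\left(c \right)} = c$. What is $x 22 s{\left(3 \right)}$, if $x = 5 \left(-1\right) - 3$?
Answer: $-528$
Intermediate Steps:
$x = -8$ ($x = -5 - 3 = -8$)
$x 22 s{\left(3 \right)} = \left(-8\right) 22 \cdot 3 = \left(-176\right) 3 = -528$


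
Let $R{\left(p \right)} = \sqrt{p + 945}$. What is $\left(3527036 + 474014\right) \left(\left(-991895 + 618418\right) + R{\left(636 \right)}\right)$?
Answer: $-1494300150850 + 4001050 \sqrt{1581} \approx -1.4941 \cdot 10^{12}$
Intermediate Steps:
$R{\left(p \right)} = \sqrt{945 + p}$
$\left(3527036 + 474014\right) \left(\left(-991895 + 618418\right) + R{\left(636 \right)}\right) = \left(3527036 + 474014\right) \left(\left(-991895 + 618418\right) + \sqrt{945 + 636}\right) = 4001050 \left(-373477 + \sqrt{1581}\right) = -1494300150850 + 4001050 \sqrt{1581}$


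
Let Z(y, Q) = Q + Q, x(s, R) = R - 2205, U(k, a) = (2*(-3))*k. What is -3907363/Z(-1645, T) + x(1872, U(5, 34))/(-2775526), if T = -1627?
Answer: 2711248717657/2257890401 ≈ 1200.8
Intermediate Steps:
U(k, a) = -6*k
x(s, R) = -2205 + R
Z(y, Q) = 2*Q
-3907363/Z(-1645, T) + x(1872, U(5, 34))/(-2775526) = -3907363/(2*(-1627)) + (-2205 - 6*5)/(-2775526) = -3907363/(-3254) + (-2205 - 30)*(-1/2775526) = -3907363*(-1/3254) - 2235*(-1/2775526) = 3907363/3254 + 2235/2775526 = 2711248717657/2257890401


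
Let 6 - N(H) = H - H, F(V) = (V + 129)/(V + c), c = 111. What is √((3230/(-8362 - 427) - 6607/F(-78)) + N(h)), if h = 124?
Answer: I*√329802874445/8789 ≈ 65.341*I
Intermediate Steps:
F(V) = (129 + V)/(111 + V) (F(V) = (V + 129)/(V + 111) = (129 + V)/(111 + V))
N(H) = 6 (N(H) = 6 - (H - H) = 6 - 1*0 = 6 + 0 = 6)
√((3230/(-8362 - 427) - 6607/F(-78)) + N(h)) = √((3230/(-8362 - 427) - 6607*(111 - 78)/(129 - 78)) + 6) = √((3230/(-8789) - 6607/(51/33)) + 6) = √((3230*(-1/8789) - 6607/((1/33)*51)) + 6) = √((-190/517 - 6607/17/11) + 6) = √((-190/517 - 6607*11/17) + 6) = √((-190/517 - 72677/17) + 6) = √(-37577239/8789 + 6) = √(-37524505/8789) = I*√329802874445/8789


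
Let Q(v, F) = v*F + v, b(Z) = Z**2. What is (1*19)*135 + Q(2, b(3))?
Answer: 2585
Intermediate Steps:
Q(v, F) = v + F*v (Q(v, F) = F*v + v = v + F*v)
(1*19)*135 + Q(2, b(3)) = (1*19)*135 + 2*(1 + 3**2) = 19*135 + 2*(1 + 9) = 2565 + 2*10 = 2565 + 20 = 2585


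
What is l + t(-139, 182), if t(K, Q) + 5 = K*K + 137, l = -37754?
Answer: -18301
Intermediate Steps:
t(K, Q) = 132 + K² (t(K, Q) = -5 + (K*K + 137) = -5 + (K² + 137) = -5 + (137 + K²) = 132 + K²)
l + t(-139, 182) = -37754 + (132 + (-139)²) = -37754 + (132 + 19321) = -37754 + 19453 = -18301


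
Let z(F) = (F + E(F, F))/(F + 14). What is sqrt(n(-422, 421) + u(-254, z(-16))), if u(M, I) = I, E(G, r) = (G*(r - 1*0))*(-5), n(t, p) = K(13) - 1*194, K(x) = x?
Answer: sqrt(467) ≈ 21.610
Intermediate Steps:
n(t, p) = -181 (n(t, p) = 13 - 1*194 = 13 - 194 = -181)
E(G, r) = -5*G*r (E(G, r) = (G*(r + 0))*(-5) = (G*r)*(-5) = -5*G*r)
z(F) = (F - 5*F**2)/(14 + F) (z(F) = (F - 5*F*F)/(F + 14) = (F - 5*F**2)/(14 + F))
sqrt(n(-422, 421) + u(-254, z(-16))) = sqrt(-181 - 16*(1 - 5*(-16))/(14 - 16)) = sqrt(-181 - 16*(1 + 80)/(-2)) = sqrt(-181 - 16*(-1/2)*81) = sqrt(-181 + 648) = sqrt(467)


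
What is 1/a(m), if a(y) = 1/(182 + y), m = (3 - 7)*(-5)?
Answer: 202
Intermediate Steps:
m = 20 (m = -4*(-5) = 20)
1/a(m) = 1/(1/(182 + 20)) = 1/(1/202) = 202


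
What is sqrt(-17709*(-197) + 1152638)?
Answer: sqrt(4641311) ≈ 2154.4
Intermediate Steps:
sqrt(-17709*(-197) + 1152638) = sqrt(3488673 + 1152638) = sqrt(4641311)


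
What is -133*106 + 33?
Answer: -14065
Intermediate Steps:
-133*106 + 33 = -14098 + 33 = -14065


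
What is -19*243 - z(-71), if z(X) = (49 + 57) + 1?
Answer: -4724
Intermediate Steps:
z(X) = 107 (z(X) = 106 + 1 = 107)
-19*243 - z(-71) = -19*243 - 1*107 = -4617 - 107 = -4724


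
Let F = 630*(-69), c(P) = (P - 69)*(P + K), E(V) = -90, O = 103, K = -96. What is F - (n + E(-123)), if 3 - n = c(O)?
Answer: -43145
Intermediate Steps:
c(P) = (-96 + P)*(-69 + P) (c(P) = (P - 69)*(P - 96) = (-69 + P)*(-96 + P) = (-96 + P)*(-69 + P))
n = -235 (n = 3 - (6624 + 103² - 165*103) = 3 - (6624 + 10609 - 16995) = 3 - 1*238 = 3 - 238 = -235)
F = -43470
F - (n + E(-123)) = -43470 - (-235 - 90) = -43470 - 1*(-325) = -43470 + 325 = -43145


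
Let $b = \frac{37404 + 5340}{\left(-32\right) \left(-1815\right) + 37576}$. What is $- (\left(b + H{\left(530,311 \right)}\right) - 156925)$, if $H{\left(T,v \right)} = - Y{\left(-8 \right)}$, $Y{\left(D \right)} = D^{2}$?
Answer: $\frac{1877112130}{11957} \approx 1.5699 \cdot 10^{5}$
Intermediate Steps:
$b = \frac{5343}{11957}$ ($b = \frac{42744}{58080 + 37576} = \frac{42744}{95656} = 42744 \cdot \frac{1}{95656} = \frac{5343}{11957} \approx 0.44685$)
$H{\left(T,v \right)} = -64$ ($H{\left(T,v \right)} = - \left(-8\right)^{2} = \left(-1\right) 64 = -64$)
$- (\left(b + H{\left(530,311 \right)}\right) - 156925) = - (\left(\frac{5343}{11957} - 64\right) - 156925) = - (- \frac{759905}{11957} - 156925) = \left(-1\right) \left(- \frac{1877112130}{11957}\right) = \frac{1877112130}{11957}$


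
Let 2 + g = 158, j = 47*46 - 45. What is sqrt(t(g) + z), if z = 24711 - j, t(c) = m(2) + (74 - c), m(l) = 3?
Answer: sqrt(22515) ≈ 150.05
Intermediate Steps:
j = 2117 (j = 2162 - 45 = 2117)
g = 156 (g = -2 + 158 = 156)
t(c) = 77 - c (t(c) = 3 + (74 - c) = 77 - c)
z = 22594 (z = 24711 - 1*2117 = 24711 - 2117 = 22594)
sqrt(t(g) + z) = sqrt((77 - 1*156) + 22594) = sqrt((77 - 156) + 22594) = sqrt(-79 + 22594) = sqrt(22515)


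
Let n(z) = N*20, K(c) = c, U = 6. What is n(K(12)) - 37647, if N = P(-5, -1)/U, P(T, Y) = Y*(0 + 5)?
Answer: -112991/3 ≈ -37664.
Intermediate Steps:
P(T, Y) = 5*Y (P(T, Y) = Y*5 = 5*Y)
N = -⅚ (N = (5*(-1))/6 = -5*⅙ = -⅚ ≈ -0.83333)
n(z) = -50/3 (n(z) = -⅚*20 = -50/3)
n(K(12)) - 37647 = -50/3 - 37647 = -112991/3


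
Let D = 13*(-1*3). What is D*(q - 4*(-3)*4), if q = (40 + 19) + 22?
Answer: -5031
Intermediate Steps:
D = -39 (D = 13*(-3) = -39)
q = 81 (q = 59 + 22 = 81)
D*(q - 4*(-3)*4) = -39*(81 - 4*(-3)*4) = -39*(81 + 12*4) = -39*(81 + 48) = -39*129 = -5031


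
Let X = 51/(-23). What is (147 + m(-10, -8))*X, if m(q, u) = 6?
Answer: -7803/23 ≈ -339.26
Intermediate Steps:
X = -51/23 (X = 51*(-1/23) = -51/23 ≈ -2.2174)
(147 + m(-10, -8))*X = (147 + 6)*(-51/23) = 153*(-51/23) = -7803/23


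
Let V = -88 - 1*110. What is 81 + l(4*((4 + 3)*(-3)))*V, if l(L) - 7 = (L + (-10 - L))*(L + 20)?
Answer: -128025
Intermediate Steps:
l(L) = -193 - 10*L (l(L) = 7 + (L + (-10 - L))*(L + 20) = 7 - 10*(20 + L) = 7 + (-200 - 10*L) = -193 - 10*L)
V = -198 (V = -88 - 110 = -198)
81 + l(4*((4 + 3)*(-3)))*V = 81 + (-193 - 40*(4 + 3)*(-3))*(-198) = 81 + (-193 - 40*7*(-3))*(-198) = 81 + (-193 - 40*(-21))*(-198) = 81 + (-193 - 10*(-84))*(-198) = 81 + (-193 + 840)*(-198) = 81 + 647*(-198) = 81 - 128106 = -128025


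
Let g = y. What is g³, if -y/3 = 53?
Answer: -4019679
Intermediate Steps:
y = -159 (y = -3*53 = -159)
g = -159
g³ = (-159)³ = -4019679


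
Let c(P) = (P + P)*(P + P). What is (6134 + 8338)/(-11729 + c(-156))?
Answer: 14472/85615 ≈ 0.16904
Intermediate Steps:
c(P) = 4*P**2 (c(P) = (2*P)*(2*P) = 4*P**2)
(6134 + 8338)/(-11729 + c(-156)) = (6134 + 8338)/(-11729 + 4*(-156)**2) = 14472/(-11729 + 4*24336) = 14472/(-11729 + 97344) = 14472/85615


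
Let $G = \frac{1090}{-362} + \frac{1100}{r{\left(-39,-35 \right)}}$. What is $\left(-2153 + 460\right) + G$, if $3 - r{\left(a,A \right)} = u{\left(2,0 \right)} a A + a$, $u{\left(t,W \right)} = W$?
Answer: $- \frac{6346988}{3801} \approx -1669.8$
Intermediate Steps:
$r{\left(a,A \right)} = 3 - a$ ($r{\left(a,A \right)} = 3 - \left(0 a A + a\right) = 3 - \left(0 A + a\right) = 3 - \left(0 + a\right) = 3 - a$)
$G = \frac{88105}{3801}$ ($G = \frac{1090}{-362} + \frac{1100}{3 - -39} = 1090 \left(- \frac{1}{362}\right) + \frac{1100}{3 + 39} = - \frac{545}{181} + \frac{1100}{42} = - \frac{545}{181} + 1100 \cdot \frac{1}{42} = - \frac{545}{181} + \frac{550}{21} = \frac{88105}{3801} \approx 23.179$)
$\left(-2153 + 460\right) + G = \left(-2153 + 460\right) + \frac{88105}{3801} = -1693 + \frac{88105}{3801} = - \frac{6346988}{3801}$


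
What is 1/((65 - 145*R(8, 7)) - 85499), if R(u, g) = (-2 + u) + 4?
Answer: -1/86884 ≈ -1.1510e-5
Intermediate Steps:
R(u, g) = 2 + u
1/((65 - 145*R(8, 7)) - 85499) = 1/((65 - 145*(2 + 8)) - 85499) = 1/((65 - 145*10) - 85499) = 1/((65 - 1450) - 85499) = 1/(-1385 - 85499) = 1/(-86884) = -1/86884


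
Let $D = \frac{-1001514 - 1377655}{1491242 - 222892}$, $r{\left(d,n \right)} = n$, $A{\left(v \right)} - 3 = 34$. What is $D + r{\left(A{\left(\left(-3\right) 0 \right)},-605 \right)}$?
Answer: $- \frac{769730919}{1268350} \approx -606.88$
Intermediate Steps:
$A{\left(v \right)} = 37$ ($A{\left(v \right)} = 3 + 34 = 37$)
$D = - \frac{2379169}{1268350} \approx -1.8758$
$D + r{\left(A{\left(\left(-3\right) 0 \right)},-605 \right)} = - \frac{2379169}{1268350} - 605 = - \frac{769730919}{1268350}$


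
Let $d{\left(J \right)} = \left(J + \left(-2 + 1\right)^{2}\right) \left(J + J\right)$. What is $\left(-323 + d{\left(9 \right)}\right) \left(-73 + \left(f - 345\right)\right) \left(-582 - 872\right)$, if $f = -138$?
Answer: $-115604632$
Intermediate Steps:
$d{\left(J \right)} = 2 J \left(1 + J\right)$ ($d{\left(J \right)} = \left(J + \left(-1\right)^{2}\right) 2 J = \left(J + 1\right) 2 J = \left(1 + J\right) 2 J = 2 J \left(1 + J\right)$)
$\left(-323 + d{\left(9 \right)}\right) \left(-73 + \left(f - 345\right)\right) \left(-582 - 872\right) = \left(-323 + 2 \cdot 9 \left(1 + 9\right)\right) \left(-73 - 483\right) \left(-582 - 872\right) = \left(-323 + 2 \cdot 9 \cdot 10\right) \left(-73 - 483\right) \left(-1454\right) = \left(-323 + 180\right) \left(-556\right) \left(-1454\right) = \left(-143\right) \left(-556\right) \left(-1454\right) = 79508 \left(-1454\right) = -115604632$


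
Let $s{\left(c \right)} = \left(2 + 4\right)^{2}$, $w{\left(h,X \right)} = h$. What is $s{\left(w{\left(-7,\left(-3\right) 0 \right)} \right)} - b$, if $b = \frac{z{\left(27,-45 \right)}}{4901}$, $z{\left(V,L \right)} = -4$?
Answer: $\frac{176440}{4901} \approx 36.001$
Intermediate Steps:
$s{\left(c \right)} = 36$ ($s{\left(c \right)} = 6^{2} = 36$)
$b = - \frac{4}{4901} \approx -0.00081616$
$s{\left(w{\left(-7,\left(-3\right) 0 \right)} \right)} - b = 36 - - \frac{4}{4901} = 36 + \frac{4}{4901} = \frac{176440}{4901}$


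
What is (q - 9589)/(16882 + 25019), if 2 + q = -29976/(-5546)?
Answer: -8860285/38730491 ≈ -0.22877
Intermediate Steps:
q = 9442/2773 (q = -2 - 29976/(-5546) = -2 - 29976*(-1)/5546 = -2 - 1*(-14988/2773) = -2 + 14988/2773 = 9442/2773 ≈ 3.4050)
(q - 9589)/(16882 + 25019) = (9442/2773 - 9589)/(16882 + 25019) = -26580855/2773/41901 = -26580855/2773*1/41901 = -8860285/38730491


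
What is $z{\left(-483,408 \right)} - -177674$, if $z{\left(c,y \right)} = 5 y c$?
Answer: $-807646$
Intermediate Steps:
$z{\left(c,y \right)} = 5 c y$
$z{\left(-483,408 \right)} - -177674 = 5 \left(-483\right) 408 - -177674 = -985320 + 177674 = -807646$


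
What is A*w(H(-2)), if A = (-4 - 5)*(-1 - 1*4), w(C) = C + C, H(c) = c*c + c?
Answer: 180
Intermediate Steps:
H(c) = c + c**2 (H(c) = c**2 + c = c + c**2)
w(C) = 2*C
A = 45 (A = -9*(-1 - 4) = -9*(-5) = 45)
A*w(H(-2)) = 45*(2*(-2*(1 - 2))) = 45*(2*(-2*(-1))) = 45*(2*2) = 45*4 = 180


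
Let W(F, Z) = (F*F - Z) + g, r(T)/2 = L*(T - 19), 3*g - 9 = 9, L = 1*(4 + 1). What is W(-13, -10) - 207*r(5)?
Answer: 29165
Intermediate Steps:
L = 5 (L = 1*5 = 5)
g = 6 (g = 3 + (⅓)*9 = 3 + 3 = 6)
r(T) = -190 + 10*T (r(T) = 2*(5*(T - 19)) = 2*(5*(-19 + T)) = 2*(-95 + 5*T) = -190 + 10*T)
W(F, Z) = 6 + F² - Z (W(F, Z) = (F*F - Z) + 6 = (F² - Z) + 6 = 6 + F² - Z)
W(-13, -10) - 207*r(5) = (6 + (-13)² - 1*(-10)) - 207*(-190 + 10*5) = (6 + 169 + 10) - 207*(-190 + 50) = 185 - 207*(-140) = 185 + 28980 = 29165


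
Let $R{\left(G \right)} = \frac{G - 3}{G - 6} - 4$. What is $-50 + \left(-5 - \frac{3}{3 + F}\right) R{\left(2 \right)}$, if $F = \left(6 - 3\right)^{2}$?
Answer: $- \frac{485}{16} \approx -30.313$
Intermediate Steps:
$F = 9$ ($F = 3^{2} = 9$)
$R{\left(G \right)} = -4 + \frac{-3 + G}{-6 + G}$ ($R{\left(G \right)} = \frac{-3 + G}{-6 + G} - 4 = -4 + \frac{-3 + G}{-6 + G}$)
$-50 + \left(-5 - \frac{3}{3 + F}\right) R{\left(2 \right)} = -50 + \left(-5 - \frac{3}{3 + 9}\right) \frac{3 \left(7 - 2\right)}{-6 + 2} = -50 + \left(-5 - \frac{3}{12}\right) \frac{3 \left(7 - 2\right)}{-4} = -50 + \left(-5 - \frac{1}{4}\right) 3 \left(- \frac{1}{4}\right) 5 = -50 + \left(-5 - \frac{1}{4}\right) \left(- \frac{15}{4}\right) = -50 - - \frac{315}{16} = -50 + \frac{315}{16} = - \frac{485}{16}$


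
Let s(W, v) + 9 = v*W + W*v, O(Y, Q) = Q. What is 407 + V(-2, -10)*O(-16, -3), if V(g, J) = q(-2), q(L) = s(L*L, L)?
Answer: 482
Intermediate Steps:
s(W, v) = -9 + 2*W*v (s(W, v) = -9 + (v*W + W*v) = -9 + (W*v + W*v) = -9 + 2*W*v)
q(L) = -9 + 2*L**3 (q(L) = -9 + 2*(L*L)*L = -9 + 2*L**2*L = -9 + 2*L**3)
V(g, J) = -25 (V(g, J) = -9 + 2*(-2)**3 = -9 + 2*(-8) = -9 - 16 = -25)
407 + V(-2, -10)*O(-16, -3) = 407 - 25*(-3) = 407 + 75 = 482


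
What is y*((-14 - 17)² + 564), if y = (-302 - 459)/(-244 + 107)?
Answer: 1160525/137 ≈ 8471.0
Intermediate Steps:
y = 761/137 (y = -761/(-137) = -761*(-1/137) = 761/137 ≈ 5.5547)
y*((-14 - 17)² + 564) = 761*((-14 - 17)² + 564)/137 = 761*((-31)² + 564)/137 = 761*(961 + 564)/137 = (761/137)*1525 = 1160525/137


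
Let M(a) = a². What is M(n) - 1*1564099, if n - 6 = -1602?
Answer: 983117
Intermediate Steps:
n = -1596 (n = 6 - 1602 = -1596)
M(n) - 1*1564099 = (-1596)² - 1*1564099 = 2547216 - 1564099 = 983117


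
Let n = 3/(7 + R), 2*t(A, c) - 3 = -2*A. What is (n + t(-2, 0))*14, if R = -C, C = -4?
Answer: 581/11 ≈ 52.818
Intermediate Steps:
R = 4 (R = -1*(-4) = 4)
t(A, c) = 3/2 - A (t(A, c) = 3/2 + (-2*A)/2 = 3/2 - A)
n = 3/11 (n = 3/(7 + 4) = 3/11 ≈ 0.27273)
(n + t(-2, 0))*14 = (3/11 + (3/2 - 1*(-2)))*14 = (3/11 + (3/2 + 2))*14 = (3/11 + 7/2)*14 = (83/22)*14 = 581/11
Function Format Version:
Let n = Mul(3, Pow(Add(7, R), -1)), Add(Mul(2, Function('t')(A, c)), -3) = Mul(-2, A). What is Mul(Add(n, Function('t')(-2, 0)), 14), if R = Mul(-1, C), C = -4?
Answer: Rational(581, 11) ≈ 52.818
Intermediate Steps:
R = 4 (R = Mul(-1, -4) = 4)
Function('t')(A, c) = Add(Rational(3, 2), Mul(-1, A)) (Function('t')(A, c) = Add(Rational(3, 2), Mul(Rational(1, 2), Mul(-2, A))) = Add(Rational(3, 2), Mul(-1, A)))
n = Rational(3, 11) (n = Mul(3, Pow(Add(7, 4), -1)) = Mul(3, Pow(11, -1)) = Mul(3, Rational(1, 11)) = Rational(3, 11) ≈ 0.27273)
Mul(Add(n, Function('t')(-2, 0)), 14) = Mul(Add(Rational(3, 11), Add(Rational(3, 2), Mul(-1, -2))), 14) = Mul(Add(Rational(3, 11), Add(Rational(3, 2), 2)), 14) = Mul(Add(Rational(3, 11), Rational(7, 2)), 14) = Mul(Rational(83, 22), 14) = Rational(581, 11)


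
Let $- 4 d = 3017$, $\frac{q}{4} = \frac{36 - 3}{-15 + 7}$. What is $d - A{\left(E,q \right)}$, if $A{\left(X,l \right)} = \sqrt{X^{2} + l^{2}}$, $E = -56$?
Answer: $- \frac{3017}{4} - \frac{\sqrt{13633}}{2} \approx -812.63$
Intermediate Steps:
$q = - \frac{33}{2}$ ($q = 4 \frac{36 - 3}{-15 + 7} = 4 \frac{33}{-8} = 4 \cdot 33 \left(- \frac{1}{8}\right) = 4 \left(- \frac{33}{8}\right) = - \frac{33}{2} \approx -16.5$)
$d = - \frac{3017}{4}$ ($d = \left(- \frac{1}{4}\right) 3017 = - \frac{3017}{4} \approx -754.25$)
$d - A{\left(E,q \right)} = - \frac{3017}{4} - \sqrt{\left(-56\right)^{2} + \left(- \frac{33}{2}\right)^{2}} = - \frac{3017}{4} - \sqrt{3136 + \frac{1089}{4}} = - \frac{3017}{4} - \sqrt{\frac{13633}{4}} = - \frac{3017}{4} - \frac{\sqrt{13633}}{2}$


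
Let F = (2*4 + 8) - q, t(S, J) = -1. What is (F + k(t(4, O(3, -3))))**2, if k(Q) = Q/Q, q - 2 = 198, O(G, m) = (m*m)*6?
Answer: 33489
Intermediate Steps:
O(G, m) = 6*m**2 (O(G, m) = m**2*6 = 6*m**2)
q = 200 (q = 2 + 198 = 200)
F = -184 (F = (2*4 + 8) - 1*200 = (8 + 8) - 200 = 16 - 200 = -184)
k(Q) = 1
(F + k(t(4, O(3, -3))))**2 = (-184 + 1)**2 = (-183)**2 = 33489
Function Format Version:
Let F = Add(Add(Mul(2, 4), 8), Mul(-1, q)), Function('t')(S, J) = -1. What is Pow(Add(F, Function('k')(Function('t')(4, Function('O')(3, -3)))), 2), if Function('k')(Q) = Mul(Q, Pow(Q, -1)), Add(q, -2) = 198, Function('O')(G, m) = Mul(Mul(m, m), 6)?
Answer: 33489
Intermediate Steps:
Function('O')(G, m) = Mul(6, Pow(m, 2)) (Function('O')(G, m) = Mul(Pow(m, 2), 6) = Mul(6, Pow(m, 2)))
q = 200 (q = Add(2, 198) = 200)
F = -184 (F = Add(Add(Mul(2, 4), 8), Mul(-1, 200)) = Add(Add(8, 8), -200) = Add(16, -200) = -184)
Function('k')(Q) = 1
Pow(Add(F, Function('k')(Function('t')(4, Function('O')(3, -3)))), 2) = Pow(Add(-184, 1), 2) = Pow(-183, 2) = 33489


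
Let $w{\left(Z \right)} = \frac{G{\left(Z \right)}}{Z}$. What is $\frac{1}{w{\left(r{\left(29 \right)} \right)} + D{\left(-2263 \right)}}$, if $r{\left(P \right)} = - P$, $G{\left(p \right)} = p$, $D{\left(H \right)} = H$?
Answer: $- \frac{1}{2262} \approx -0.00044209$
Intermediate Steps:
$w{\left(Z \right)} = 1$ ($w{\left(Z \right)} = \frac{Z}{Z} = 1$)
$\frac{1}{w{\left(r{\left(29 \right)} \right)} + D{\left(-2263 \right)}} = \frac{1}{1 - 2263} = \frac{1}{-2262} = - \frac{1}{2262}$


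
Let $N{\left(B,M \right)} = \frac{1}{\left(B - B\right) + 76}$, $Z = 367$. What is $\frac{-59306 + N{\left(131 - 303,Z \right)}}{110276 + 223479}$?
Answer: $- \frac{901451}{5073076} \approx -0.17769$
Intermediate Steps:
$N{\left(B,M \right)} = \frac{1}{76}$ ($N{\left(B,M \right)} = \frac{1}{0 + 76} = \frac{1}{76}$)
$\frac{-59306 + N{\left(131 - 303,Z \right)}}{110276 + 223479} = \frac{-59306 + \frac{1}{76}}{110276 + 223479} = - \frac{4507255}{76 \cdot 333755} = \left(- \frac{4507255}{76}\right) \frac{1}{333755} = - \frac{901451}{5073076}$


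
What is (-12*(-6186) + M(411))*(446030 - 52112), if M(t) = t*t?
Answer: 95782343454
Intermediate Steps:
M(t) = t**2
(-12*(-6186) + M(411))*(446030 - 52112) = (-12*(-6186) + 411**2)*(446030 - 52112) = (74232 + 168921)*393918 = 243153*393918 = 95782343454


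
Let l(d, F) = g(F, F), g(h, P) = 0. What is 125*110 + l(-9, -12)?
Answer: 13750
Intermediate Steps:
l(d, F) = 0
125*110 + l(-9, -12) = 125*110 + 0 = 13750 + 0 = 13750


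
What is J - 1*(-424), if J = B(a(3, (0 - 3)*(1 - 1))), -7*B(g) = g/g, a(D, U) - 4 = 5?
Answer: 2967/7 ≈ 423.86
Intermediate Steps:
a(D, U) = 9 (a(D, U) = 4 + 5 = 9)
B(g) = -⅐ (B(g) = -g/(7*g) = -⅐*1 = -⅐)
J = -⅐ ≈ -0.14286
J - 1*(-424) = -⅐ - 1*(-424) = -⅐ + 424 = 2967/7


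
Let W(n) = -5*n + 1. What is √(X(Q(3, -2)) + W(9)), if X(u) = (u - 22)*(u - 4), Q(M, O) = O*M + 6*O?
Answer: 2*√209 ≈ 28.914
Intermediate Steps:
Q(M, O) = 6*O + M*O (Q(M, O) = M*O + 6*O = 6*O + M*O)
W(n) = 1 - 5*n
X(u) = (-22 + u)*(-4 + u)
√(X(Q(3, -2)) + W(9)) = √((88 + (-2*(6 + 3))² - (-52)*(6 + 3)) + (1 - 5*9)) = √((88 + (-2*9)² - (-52)*9) + (1 - 45)) = √((88 + (-18)² - 26*(-18)) - 44) = √((88 + 324 + 468) - 44) = √(880 - 44) = √836 = 2*√209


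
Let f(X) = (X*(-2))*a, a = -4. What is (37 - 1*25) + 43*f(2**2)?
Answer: 1388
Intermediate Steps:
f(X) = 8*X (f(X) = (X*(-2))*(-4) = -2*X*(-4) = 8*X)
(37 - 1*25) + 43*f(2**2) = (37 - 1*25) + 43*(8*2**2) = (37 - 25) + 43*(8*4) = 12 + 43*32 = 12 + 1376 = 1388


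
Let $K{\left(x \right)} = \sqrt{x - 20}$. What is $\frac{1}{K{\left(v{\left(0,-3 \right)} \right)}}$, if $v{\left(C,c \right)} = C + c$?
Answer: $- \frac{i \sqrt{23}}{23} \approx - 0.20851 i$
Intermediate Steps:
$K{\left(x \right)} = \sqrt{-20 + x}$
$\frac{1}{K{\left(v{\left(0,-3 \right)} \right)}} = \frac{1}{\sqrt{-20 + \left(0 - 3\right)}} = \frac{1}{\sqrt{-20 - 3}} = \frac{1}{\sqrt{-23}} = \frac{1}{i \sqrt{23}} = - \frac{i \sqrt{23}}{23}$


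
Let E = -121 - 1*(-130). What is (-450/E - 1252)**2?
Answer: 1695204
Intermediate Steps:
E = 9 (E = -121 + 130 = 9)
(-450/E - 1252)**2 = (-450/9 - 1252)**2 = (-450*1/9 - 1252)**2 = (-50 - 1252)**2 = (-1302)**2 = 1695204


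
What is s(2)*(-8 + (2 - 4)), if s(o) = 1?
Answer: -10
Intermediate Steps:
s(2)*(-8 + (2 - 4)) = 1*(-8 + (2 - 4)) = 1*(-8 - 2) = 1*(-10) = -10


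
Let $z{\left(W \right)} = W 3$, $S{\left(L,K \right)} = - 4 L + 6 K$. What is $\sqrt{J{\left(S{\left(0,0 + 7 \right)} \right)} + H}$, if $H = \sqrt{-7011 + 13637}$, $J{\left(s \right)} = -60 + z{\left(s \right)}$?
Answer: $\sqrt{66 + \sqrt{6626}} \approx 12.141$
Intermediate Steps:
$z{\left(W \right)} = 3 W$
$J{\left(s \right)} = -60 + 3 s$
$H = \sqrt{6626} \approx 81.4$
$\sqrt{J{\left(S{\left(0,0 + 7 \right)} \right)} + H} = \sqrt{\left(-60 + 3 \left(\left(-4\right) 0 + 6 \left(0 + 7\right)\right)\right) + \sqrt{6626}} = \sqrt{\left(-60 + 3 \left(0 + 6 \cdot 7\right)\right) + \sqrt{6626}} = \sqrt{\left(-60 + 3 \left(0 + 42\right)\right) + \sqrt{6626}} = \sqrt{\left(-60 + 3 \cdot 42\right) + \sqrt{6626}} = \sqrt{\left(-60 + 126\right) + \sqrt{6626}} = \sqrt{66 + \sqrt{6626}}$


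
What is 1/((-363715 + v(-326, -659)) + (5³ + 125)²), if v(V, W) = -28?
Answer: -1/301243 ≈ -3.3196e-6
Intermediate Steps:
1/((-363715 + v(-326, -659)) + (5³ + 125)²) = 1/((-363715 - 28) + (5³ + 125)²) = 1/(-363743 + (125 + 125)²) = 1/(-363743 + 250²) = 1/(-363743 + 62500) = 1/(-301243) = -1/301243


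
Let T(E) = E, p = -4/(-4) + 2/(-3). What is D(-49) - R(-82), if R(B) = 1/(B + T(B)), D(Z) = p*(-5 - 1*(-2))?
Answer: -163/164 ≈ -0.99390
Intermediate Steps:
p = ⅓ (p = -4*(-¼) + 2*(-⅓) = 1 - ⅔ = ⅓ ≈ 0.33333)
D(Z) = -1 (D(Z) = (-5 - 1*(-2))/3 = (-5 + 2)/3 = (⅓)*(-3) = -1)
R(B) = 1/(2*B) (R(B) = 1/(B + B) = 1/(2*B))
D(-49) - R(-82) = -1 - 1/(2*(-82)) = -1 - (-1)/(2*82) = -1 - 1*(-1/164) = -1 + 1/164 = -163/164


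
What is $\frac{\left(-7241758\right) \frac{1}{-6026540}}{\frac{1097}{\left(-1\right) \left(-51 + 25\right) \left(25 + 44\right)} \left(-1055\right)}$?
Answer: $- \frac{249840651}{134129339825} \approx -0.0018627$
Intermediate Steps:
$\frac{\left(-7241758\right) \frac{1}{-6026540}}{\frac{1097}{\left(-1\right) \left(-51 + 25\right) \left(25 + 44\right)} \left(-1055\right)} = \frac{\left(-7241758\right) \left(- \frac{1}{6026540}\right)}{\frac{1097}{\left(-1\right) \left(\left(-26\right) 69\right)} \left(-1055\right)} = \frac{3620879}{3013270 \frac{1097}{\left(-1\right) \left(-1794\right)} \left(-1055\right)} = \frac{3620879}{3013270 \cdot \frac{1097}{1794} \left(-1055\right)} = \frac{3620879}{3013270 \left(- \frac{1157335}{1794}\right)} = \frac{3620879}{3013270} \left(- \frac{1794}{1157335}\right) = - \frac{249840651}{134129339825}$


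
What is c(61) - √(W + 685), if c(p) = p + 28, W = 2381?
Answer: 89 - √3066 ≈ 33.629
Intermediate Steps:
c(p) = 28 + p
c(61) - √(W + 685) = (28 + 61) - √(2381 + 685) = 89 - √3066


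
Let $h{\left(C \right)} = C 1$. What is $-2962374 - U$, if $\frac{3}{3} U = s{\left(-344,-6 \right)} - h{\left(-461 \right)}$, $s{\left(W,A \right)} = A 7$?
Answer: $-2962793$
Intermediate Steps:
$h{\left(C \right)} = C$
$s{\left(W,A \right)} = 7 A$
$U = 419$ ($U = 7 \left(-6\right) - -461 = -42 + 461 = 419$)
$-2962374 - U = -2962374 - 419 = -2962793$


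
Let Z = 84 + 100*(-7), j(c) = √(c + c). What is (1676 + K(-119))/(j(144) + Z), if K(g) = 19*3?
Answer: -133441/47396 - 5199*√2/94792 ≈ -2.8930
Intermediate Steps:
j(c) = √2*√c (j(c) = √(2*c) = √2*√c)
Z = -616 (Z = 84 - 700 = -616)
K(g) = 57
(1676 + K(-119))/(j(144) + Z) = (1676 + 57)/(√2*√144 - 616) = 1733/(√2*12 - 616) = 1733/(12*√2 - 616) = 1733/(-616 + 12*√2)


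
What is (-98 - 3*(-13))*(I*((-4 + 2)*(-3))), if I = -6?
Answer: 2124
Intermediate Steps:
(-98 - 3*(-13))*(I*((-4 + 2)*(-3))) = (-98 - 3*(-13))*(-6*(-4 + 2)*(-3)) = (-98 + 39)*(-(-12)*(-3)) = -(-354)*6 = -59*(-36) = 2124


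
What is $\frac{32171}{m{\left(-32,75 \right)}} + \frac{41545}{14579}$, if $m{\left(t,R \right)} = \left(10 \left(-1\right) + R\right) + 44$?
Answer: $\frac{473549414}{1589111} \approx 298.0$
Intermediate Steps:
$m{\left(t,R \right)} = 34 + R$ ($m{\left(t,R \right)} = \left(-10 + R\right) + 44 = 34 + R$)
$\frac{32171}{m{\left(-32,75 \right)}} + \frac{41545}{14579} = \frac{32171}{34 + 75} + \frac{41545}{14579} = \frac{32171}{109} + 41545 \cdot \frac{1}{14579} = 32171 \cdot \frac{1}{109} + \frac{41545}{14579} = \frac{32171}{109} + \frac{41545}{14579} = \frac{473549414}{1589111}$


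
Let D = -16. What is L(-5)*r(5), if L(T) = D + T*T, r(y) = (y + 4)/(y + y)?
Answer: 81/10 ≈ 8.1000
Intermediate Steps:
r(y) = (4 + y)/(2*y) (r(y) = (4 + y)/((2*y)) = (4 + y)*(1/(2*y)) = (4 + y)/(2*y))
L(T) = -16 + T² (L(T) = -16 + T*T = -16 + T²)
L(-5)*r(5) = (-16 + (-5)²)*((½)*(4 + 5)/5) = (-16 + 25)*((½)*(⅕)*9) = 9*(9/10) = 81/10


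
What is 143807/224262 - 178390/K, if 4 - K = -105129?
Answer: -24887236849/23577336846 ≈ -1.0556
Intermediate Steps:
K = 105133 (K = 4 - 1*(-105129) = 4 + 105129 = 105133)
143807/224262 - 178390/K = 143807/224262 - 178390/105133 = -24887236849/23577336846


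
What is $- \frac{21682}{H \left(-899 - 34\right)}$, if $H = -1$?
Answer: $- \frac{21682}{933} \approx -23.239$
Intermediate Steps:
$- \frac{21682}{H \left(-899 - 34\right)} = - \frac{21682}{\left(-1\right) \left(-899 - 34\right)} = - \frac{21682}{\left(-1\right) \left(-933\right)} = - \frac{21682}{933}$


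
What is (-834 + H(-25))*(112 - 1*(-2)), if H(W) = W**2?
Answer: -23826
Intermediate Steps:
(-834 + H(-25))*(112 - 1*(-2)) = (-834 + (-25)**2)*(112 - 1*(-2)) = (-834 + 625)*(112 + 2) = -209*114 = -23826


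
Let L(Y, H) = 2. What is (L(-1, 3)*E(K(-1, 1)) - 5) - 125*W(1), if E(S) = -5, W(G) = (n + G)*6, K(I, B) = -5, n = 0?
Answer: -765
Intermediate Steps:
W(G) = 6*G (W(G) = (0 + G)*6 = G*6 = 6*G)
(L(-1, 3)*E(K(-1, 1)) - 5) - 125*W(1) = (2*(-5) - 5) - 750 = (-10 - 5) - 125*6 = -15 - 750 = -765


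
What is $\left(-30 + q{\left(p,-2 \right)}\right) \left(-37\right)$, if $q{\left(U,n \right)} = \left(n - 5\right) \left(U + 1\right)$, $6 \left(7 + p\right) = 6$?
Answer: $-185$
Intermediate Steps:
$p = -6$ ($p = -7 + \frac{1}{6} \cdot 6 = -7 + 1 = -6$)
$q{\left(U,n \right)} = \left(1 + U\right) \left(-5 + n\right)$ ($q{\left(U,n \right)} = \left(-5 + n\right) \left(1 + U\right) = \left(1 + U\right) \left(-5 + n\right)$)
$\left(-30 + q{\left(p,-2 \right)}\right) \left(-37\right) = \left(-30 - -35\right) \left(-37\right) = \left(-30 + \left(-5 - 2 + 30 + 12\right)\right) \left(-37\right) = \left(-30 + 35\right) \left(-37\right) = 5 \left(-37\right) = -185$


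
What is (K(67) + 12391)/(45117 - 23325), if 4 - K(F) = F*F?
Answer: 3953/10896 ≈ 0.36279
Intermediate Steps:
K(F) = 4 - F² (K(F) = 4 - F*F = 4 - F²)
(K(67) + 12391)/(45117 - 23325) = ((4 - 1*67²) + 12391)/(45117 - 23325) = ((4 - 1*4489) + 12391)/21792 = ((4 - 4489) + 12391)*(1/21792) = (-4485 + 12391)*(1/21792) = 7906*(1/21792) = 3953/10896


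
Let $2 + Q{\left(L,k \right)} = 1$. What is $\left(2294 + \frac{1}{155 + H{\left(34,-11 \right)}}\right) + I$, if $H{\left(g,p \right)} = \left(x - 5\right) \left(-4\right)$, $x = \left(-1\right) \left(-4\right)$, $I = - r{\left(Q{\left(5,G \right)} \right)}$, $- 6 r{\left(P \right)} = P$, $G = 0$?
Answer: $\frac{243147}{106} \approx 2293.8$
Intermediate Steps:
$Q{\left(L,k \right)} = -1$ ($Q{\left(L,k \right)} = -2 + 1 = -1$)
$r{\left(P \right)} = - \frac{P}{6}$
$I = - \frac{1}{6}$ ($I = - \frac{\left(-1\right) \left(-1\right)}{6} = \left(-1\right) \frac{1}{6} = - \frac{1}{6} \approx -0.16667$)
$x = 4$
$H{\left(g,p \right)} = 4$ ($H{\left(g,p \right)} = \left(4 - 5\right) \left(-4\right) = \left(-1\right) \left(-4\right) = 4$)
$\left(2294 + \frac{1}{155 + H{\left(34,-11 \right)}}\right) + I = \left(2294 + \frac{1}{155 + 4}\right) - \frac{1}{6} = \left(2294 + \frac{1}{159}\right) - \frac{1}{6} = \frac{364747}{159} - \frac{1}{6} = \frac{243147}{106}$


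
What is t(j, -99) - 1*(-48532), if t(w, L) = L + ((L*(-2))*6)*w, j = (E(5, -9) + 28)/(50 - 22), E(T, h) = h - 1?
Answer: 344377/7 ≈ 49197.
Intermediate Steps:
E(T, h) = -1 + h
j = 9/14 (j = ((-1 - 9) + 28)/(50 - 22) = (-10 + 28)/28 = 18*(1/28) = 9/14 ≈ 0.64286)
t(w, L) = L - 12*L*w (t(w, L) = L + (-2*L*6)*w = L + (-12*L)*w = L - 12*L*w)
t(j, -99) - 1*(-48532) = -99*(1 - 12*9/14) - 1*(-48532) = -99*(1 - 54/7) + 48532 = -99*(-47/7) + 48532 = 4653/7 + 48532 = 344377/7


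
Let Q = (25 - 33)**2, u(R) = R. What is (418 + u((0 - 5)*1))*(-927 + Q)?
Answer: -356419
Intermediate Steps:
Q = 64 (Q = (-8)**2 = 64)
(418 + u((0 - 5)*1))*(-927 + Q) = (418 + (0 - 5)*1)*(-927 + 64) = (418 - 5*1)*(-863) = (418 - 5)*(-863) = 413*(-863) = -356419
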